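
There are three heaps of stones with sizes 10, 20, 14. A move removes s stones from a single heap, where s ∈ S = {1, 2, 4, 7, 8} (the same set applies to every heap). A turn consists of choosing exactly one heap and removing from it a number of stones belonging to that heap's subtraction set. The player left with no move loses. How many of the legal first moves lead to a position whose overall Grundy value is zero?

3

All heaps use S = {1, 2, 4, 7, 8}:
G(0) = 0
G(1) = mex{0} = 1
G(2) = mex{1,0} = 2
G(3) = mex{2,1} = 0
G(4) = mex{0,2,0} = 1
G(5) = mex{1,0,1} = 2
G(6) = mex{2,1,2} = 0
G(7) = mex{0,2,0,0} = 1
G(8) = mex{1,0,1,1,0} = 2
G(9) = mex{2,1,2,2,1} = 0
G(10) = mex{0,2,0,0,2} = 1
G(11) = mex{1,0,1,1,0} = 2
G(12) = mex{2,1,2,2,1} = 0
G(13) = mex{0,2,0,0,2} = 1
G(14) = mex{1,0,1,1,0} = 2
G(15) = mex{2,1,2,2,1} = 0
G(16) = mex{0,2,0,0,2} = 1
G(17) = mex{1,0,1,1,0} = 2
G(18) = mex{2,1,2,2,1} = 0
G(19) = mex{0,2,0,0,2} = 1
G(20) = mex{1,0,1,1,0} = 2
Heap A: G(10) = 1.
Heap B: G(20) = 2.
Heap C: G(14) = 2.
Combined Grundy value = 1 ⊕ 2 ⊕ 2 = 1.
A winning move leaves total XOR = 0, i.e. changes one component's Grundy value g to g ⊕ X where X is the current total.
Heap A: need g' = 1⊕1 = 0. Options: 10−1→G=0, 10−2→G=2, 10−4→G=0, 10−7→G=0, 10−8→G=2. Hits: 3.
Heap B: need g' = 2⊕1 = 3. Options: 20−1→G=1, 20−2→G=0, 20−4→G=1, 20−7→G=1, 20−8→G=0. Hits: 0.
Heap C: need g' = 2⊕1 = 3. Options: 14−1→G=1, 14−2→G=0, 14−4→G=1, 14−7→G=1, 14−8→G=0. Hits: 0.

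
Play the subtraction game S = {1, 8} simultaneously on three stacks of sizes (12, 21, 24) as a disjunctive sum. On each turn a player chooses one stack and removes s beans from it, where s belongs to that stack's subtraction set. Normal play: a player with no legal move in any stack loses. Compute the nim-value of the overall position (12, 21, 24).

0

All stacks use S = {1, 8}:
n :  0  1  2  3  4  5  6  7  8  9 10 11 12 13 14 15 16 17 18 19 20 21 22 23 24
G :  0  1  0  1  0  1  0  1  2  0  1  0  1  0  1  0  1  2  0  1  0  1  0  1  0
Stack A: G(12) = 1.
Stack B: G(21) = 1.
Stack C: G(24) = 0.
Combined Grundy value = 1 ⊕ 1 ⊕ 0 = 0.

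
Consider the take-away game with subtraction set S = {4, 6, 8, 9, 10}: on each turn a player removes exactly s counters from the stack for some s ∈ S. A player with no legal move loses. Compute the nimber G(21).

1

n :  0  1  2  3  4  5  6  7  8  9 10 11 12 13 14 15 16 17 18 19 20 21
G :  0  0  0  0  1  1  1  1  2  2  2  2  3  3  0  0  0  0  1  1  1  1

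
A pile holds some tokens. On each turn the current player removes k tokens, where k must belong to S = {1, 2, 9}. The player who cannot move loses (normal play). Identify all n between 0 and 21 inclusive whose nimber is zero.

G(0) = 0
G(1) = mex{0} = 1
G(2) = mex{1,0} = 2
G(3) = mex{2,1} = 0
G(4) = mex{0,2} = 1
G(5) = mex{1,0} = 2
G(6) = mex{2,1} = 0
G(7) = mex{0,2} = 1
G(8) = mex{1,0} = 2
G(9) = mex{2,1,0} = 3
G(10) = mex{3,2,1} = 0
G(11) = mex{0,3,2} = 1
G(12) = mex{1,0,0} = 2
G(13) = mex{2,1,1} = 0
G(14) = mex{0,2,2} = 1
G(15) = mex{1,0,0} = 2
G(16) = mex{2,1,1} = 0
G(17) = mex{0,2,2} = 1
G(18) = mex{1,0,3} = 2
G(19) = mex{2,1,0} = 3
G(20) = mex{3,2,1} = 0
G(21) = mex{0,3,2} = 1
P-positions are exactly the n with G(n) = 0.

0, 3, 6, 10, 13, 16, 20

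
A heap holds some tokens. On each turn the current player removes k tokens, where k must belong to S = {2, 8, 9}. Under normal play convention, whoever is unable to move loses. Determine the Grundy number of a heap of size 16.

0

n :  0  1  2  3  4  5  6  7  8  9 10 11 12 13 14 15 16
G :  0  0  1  1  0  0  1  1  2  2  3  0  2  1  3  0  0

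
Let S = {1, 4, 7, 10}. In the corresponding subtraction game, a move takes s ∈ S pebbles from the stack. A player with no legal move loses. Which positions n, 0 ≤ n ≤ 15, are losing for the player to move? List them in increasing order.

G(0) = 0
G(1) = mex{0} = 1
G(2) = mex{1} = 0
G(3) = mex{0} = 1
G(4) = mex{1,0} = 2
G(5) = mex{2,1} = 0
G(6) = mex{0,0} = 1
G(7) = mex{1,1,0} = 2
G(8) = mex{2,2,1} = 0
G(9) = mex{0,0,0} = 1
G(10) = mex{1,1,1,0} = 2
G(11) = mex{2,2,2,1} = 0
G(12) = mex{0,0,0,0} = 1
G(13) = mex{1,1,1,1} = 0
G(14) = mex{0,2,2,2} = 1
G(15) = mex{1,0,0,0} = 2
P-positions are exactly the n with G(n) = 0.

0, 2, 5, 8, 11, 13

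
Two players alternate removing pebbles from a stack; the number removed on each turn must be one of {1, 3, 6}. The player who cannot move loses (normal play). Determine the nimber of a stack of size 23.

1

n :  0  1  2  3  4  5  6  7  8  9 10 11 12 13 14 15 16 17 18 19 20 21 22 23
G :  0  1  0  1  0  1  2  3  2  0  1  0  1  0  1  2  3  2  0  1  0  1  0  1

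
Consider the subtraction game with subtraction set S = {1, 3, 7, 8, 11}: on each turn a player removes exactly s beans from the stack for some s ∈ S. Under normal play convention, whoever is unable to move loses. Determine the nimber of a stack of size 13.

G(0) = 0
G(1) = mex{0} = 1
G(2) = mex{1} = 0
G(3) = mex{0,0} = 1
G(4) = mex{1,1} = 0
G(5) = mex{0,0} = 1
G(6) = mex{1,1} = 0
G(7) = mex{0,0,0} = 1
G(8) = mex{1,1,1,0} = 2
G(9) = mex{2,0,0,1} = 3
G(10) = mex{3,1,1,0} = 2
G(11) = mex{2,2,0,1,0} = 3
G(12) = mex{3,3,1,0,1} = 2
G(13) = mex{2,2,0,1,0} = 3

3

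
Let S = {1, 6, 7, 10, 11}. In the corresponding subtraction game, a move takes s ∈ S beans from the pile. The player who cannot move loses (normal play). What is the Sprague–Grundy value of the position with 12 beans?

4

G(0) = 0
G(1) = mex{0} = 1
G(2) = mex{1} = 0
G(3) = mex{0} = 1
G(4) = mex{1} = 0
G(5) = mex{0} = 1
G(6) = mex{1,0} = 2
G(7) = mex{2,1,0} = 3
G(8) = mex{3,0,1} = 2
G(9) = mex{2,1,0} = 3
G(10) = mex{3,0,1,0} = 2
G(11) = mex{2,1,0,1,0} = 3
G(12) = mex{3,2,1,0,1} = 4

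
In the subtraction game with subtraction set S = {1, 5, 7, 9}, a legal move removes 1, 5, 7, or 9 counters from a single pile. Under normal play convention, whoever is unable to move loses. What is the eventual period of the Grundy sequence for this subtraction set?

2

n :  0  1  2  3  4  5  6  7  8  9 10 11 12 13 14
G :  0  1  0  1  0  1  0  1  0  1  0  1  0  1  0
G(n+2) = G(n) holds for n = 0,…,8 (a full window of length max(S) = 9), so the sequence is purely periodic with period 2.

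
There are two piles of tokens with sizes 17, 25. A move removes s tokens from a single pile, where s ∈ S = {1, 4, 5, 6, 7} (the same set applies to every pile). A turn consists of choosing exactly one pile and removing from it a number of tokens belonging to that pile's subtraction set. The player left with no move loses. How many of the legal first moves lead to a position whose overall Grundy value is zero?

All piles use S = {1, 4, 5, 6, 7}:
n :  0  1  2  3  4  5  6  7  8  9 10 11 12 13 14 15 16 17 18 19 20 21 22 23 24 25
G :  0  1  0  1  2  3  2  3  4  5  0  1  0  1  2  3  2  3  4  5  0  1  0  1  2  3
Pile A: G(17) = 3.
Pile B: G(25) = 3.
Combined Grundy value = 3 ⊕ 3 = 0.
A winning move leaves total XOR = 0, i.e. changes one component's Grundy value g to g ⊕ X where X is the current total.
Pile A: target g' = 3⊕0 = 3, but every legal move changes the Grundy value (mex property), so 0 moves.
Pile B: target g' = 3⊕0 = 3, but every legal move changes the Grundy value (mex property), so 0 moves.

0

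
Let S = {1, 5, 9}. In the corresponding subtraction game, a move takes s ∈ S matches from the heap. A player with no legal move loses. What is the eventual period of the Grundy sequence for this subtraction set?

n :  0  1  2  3  4  5  6  7  8  9 10 11 12 13 14
G :  0  1  0  1  0  1  0  1  0  1  0  1  0  1  0
G(n+2) = G(n) holds for n = 0,…,8 (a full window of length max(S) = 9), so the sequence is purely periodic with period 2.

2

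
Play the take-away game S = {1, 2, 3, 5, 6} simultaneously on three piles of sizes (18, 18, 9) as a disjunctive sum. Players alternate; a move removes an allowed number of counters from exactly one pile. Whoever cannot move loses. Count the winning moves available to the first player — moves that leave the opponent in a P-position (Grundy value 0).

All piles use S = {1, 2, 3, 5, 6}:
G(0) = 0
G(1) = mex{0} = 1
G(2) = mex{1,0} = 2
G(3) = mex{2,1,0} = 3
G(4) = mex{3,2,1} = 0
G(5) = mex{0,3,2,0} = 1
G(6) = mex{1,0,3,1,0} = 2
G(7) = mex{2,1,0,2,1} = 3
G(8) = mex{3,2,1,3,2} = 0
G(9) = mex{0,3,2,0,3} = 1
G(10) = mex{1,0,3,1,0} = 2
G(11) = mex{2,1,0,2,1} = 3
G(12) = mex{3,2,1,3,2} = 0
G(13) = mex{0,3,2,0,3} = 1
G(14) = mex{1,0,3,1,0} = 2
G(15) = mex{2,1,0,2,1} = 3
G(16) = mex{3,2,1,3,2} = 0
G(17) = mex{0,3,2,0,3} = 1
G(18) = mex{1,0,3,1,0} = 2
Pile A: G(18) = 2.
Pile B: G(18) = 2.
Pile C: G(9) = 1.
Combined Grundy value = 2 ⊕ 2 ⊕ 1 = 1.
A winning move leaves total XOR = 0, i.e. changes one component's Grundy value g to g ⊕ X where X is the current total.
Pile A: need g' = 2⊕1 = 3. Options: 18−1→G=1, 18−2→G=0, 18−3→G=3, 18−5→G=1, 18−6→G=0. Hits: 1.
Pile B: need g' = 2⊕1 = 3. Options: 18−1→G=1, 18−2→G=0, 18−3→G=3, 18−5→G=1, 18−6→G=0. Hits: 1.
Pile C: need g' = 1⊕1 = 0. Options: 9−1→G=0, 9−2→G=3, 9−3→G=2, 9−5→G=0, 9−6→G=3. Hits: 2.

4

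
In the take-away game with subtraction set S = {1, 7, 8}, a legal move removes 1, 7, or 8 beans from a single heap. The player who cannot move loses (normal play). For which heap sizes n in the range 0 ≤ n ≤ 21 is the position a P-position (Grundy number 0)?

G(0) = 0
G(1) = mex{0} = 1
G(2) = mex{1} = 0
G(3) = mex{0} = 1
G(4) = mex{1} = 0
G(5) = mex{0} = 1
G(6) = mex{1} = 0
G(7) = mex{0,0} = 1
G(8) = mex{1,1,0} = 2
G(9) = mex{2,0,1} = 3
G(10) = mex{3,1,0} = 2
G(11) = mex{2,0,1} = 3
G(12) = mex{3,1,0} = 2
G(13) = mex{2,0,1} = 3
G(14) = mex{3,1,0} = 2
G(15) = mex{2,2,1} = 0
G(16) = mex{0,3,2} = 1
G(17) = mex{1,2,3} = 0
G(18) = mex{0,3,2} = 1
G(19) = mex{1,2,3} = 0
G(20) = mex{0,3,2} = 1
G(21) = mex{1,2,3} = 0
P-positions are exactly the n with G(n) = 0.

0, 2, 4, 6, 15, 17, 19, 21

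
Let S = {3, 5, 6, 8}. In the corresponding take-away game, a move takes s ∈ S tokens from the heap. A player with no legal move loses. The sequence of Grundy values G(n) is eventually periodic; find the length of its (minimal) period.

11

n :  0  1  2  3  4  5  6  7  8  9 10 11 12 13 14 15 16 17 18 19 20 21 22 23
G :  0  0  0  1  1  1  2  2  2  3  3  0  0  0  1  1  1  2  2  2  3  3  0  0
G(n+11) = G(n) holds for n = 0,…,7 (a full window of length max(S) = 8), so the sequence is purely periodic with period 11.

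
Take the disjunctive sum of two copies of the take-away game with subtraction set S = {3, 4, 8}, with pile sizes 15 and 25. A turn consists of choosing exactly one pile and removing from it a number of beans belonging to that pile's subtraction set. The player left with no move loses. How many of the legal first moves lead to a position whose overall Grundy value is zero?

All piles use S = {3, 4, 8}:
G(0) = 0
G(1) = mex{} = 0
G(2) = mex{} = 0
G(3) = mex{0} = 1
G(4) = mex{0,0} = 1
G(5) = mex{0,0} = 1
G(6) = mex{1,0} = 2
G(7) = mex{1,1} = 0
G(8) = mex{1,1,0} = 2
G(9) = mex{2,1,0} = 3
G(10) = mex{0,2,0} = 1
G(11) = mex{2,0,1} = 3
G(12) = mex{3,2,1} = 0
G(13) = mex{1,3,1} = 0
G(14) = mex{3,1,2} = 0
G(15) = mex{0,3,0} = 1
G(16) = mex{0,0,2} = 1
G(17) = mex{0,0,3} = 1
G(18) = mex{1,0,1} = 2
G(19) = mex{1,1,3} = 0
G(20) = mex{1,1,0} = 2
G(21) = mex{2,1,0} = 3
G(22) = mex{0,2,0} = 1
G(23) = mex{2,0,1} = 3
G(24) = mex{3,2,1} = 0
G(25) = mex{1,3,1} = 0
Pile A: G(15) = 1.
Pile B: G(25) = 0.
Combined Grundy value = 1 ⊕ 0 = 1.
A winning move leaves total XOR = 0, i.e. changes one component's Grundy value g to g ⊕ X where X is the current total.
Pile A: need g' = 1⊕1 = 0. Options: 15−3→G=0, 15−4→G=3, 15−8→G=0. Hits: 2.
Pile B: need g' = 0⊕1 = 1. Options: 25−3→G=1, 25−4→G=3, 25−8→G=1. Hits: 2.

4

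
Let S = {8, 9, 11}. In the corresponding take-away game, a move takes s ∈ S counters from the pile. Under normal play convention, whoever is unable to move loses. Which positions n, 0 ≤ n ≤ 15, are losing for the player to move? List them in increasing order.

0, 1, 2, 3, 4, 5, 6, 7

G(0) = 0
G(1) = mex{} = 0
G(2) = mex{} = 0
G(3) = mex{} = 0
G(4) = mex{} = 0
G(5) = mex{} = 0
G(6) = mex{} = 0
G(7) = mex{} = 0
G(8) = mex{0} = 1
G(9) = mex{0,0} = 1
G(10) = mex{0,0} = 1
G(11) = mex{0,0,0} = 1
G(12) = mex{0,0,0} = 1
G(13) = mex{0,0,0} = 1
G(14) = mex{0,0,0} = 1
G(15) = mex{0,0,0} = 1
P-positions are exactly the n with G(n) = 0.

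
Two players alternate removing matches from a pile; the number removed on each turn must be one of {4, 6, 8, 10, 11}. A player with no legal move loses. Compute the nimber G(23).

G(0) = 0
G(1) = mex{} = 0
G(2) = mex{} = 0
G(3) = mex{} = 0
G(4) = mex{0} = 1
G(5) = mex{0} = 1
G(6) = mex{0,0} = 1
G(7) = mex{0,0} = 1
G(8) = mex{1,0,0} = 2
G(9) = mex{1,0,0} = 2
G(10) = mex{1,1,0,0} = 2
G(11) = mex{1,1,0,0,0} = 2
G(12) = mex{2,1,1,0,0} = 3
G(13) = mex{2,1,1,0,0} = 3
G(14) = mex{2,2,1,1,0} = 3
G(15) = mex{2,2,1,1,1} = 0
G(16) = mex{3,2,2,1,1} = 0
G(17) = mex{3,2,2,1,1} = 0
G(18) = mex{3,3,2,2,1} = 0
G(19) = mex{0,3,2,2,2} = 1
G(20) = mex{0,3,3,2,2} = 1
G(21) = mex{0,0,3,2,2} = 1
G(22) = mex{0,0,3,3,2} = 1
G(23) = mex{1,0,0,3,3} = 2

2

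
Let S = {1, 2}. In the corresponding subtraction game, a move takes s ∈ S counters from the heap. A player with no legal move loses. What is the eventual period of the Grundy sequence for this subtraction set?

3

n :  0  1  2  3  4  5  6  7  8  9 10 11 12 13 14
G :  0  1  2  0  1  2  0  1  2  0  1  2  0  1  2
G(n+3) = G(n) holds for n = 0,…,1 (a full window of length max(S) = 2), so the sequence is purely periodic with period 3.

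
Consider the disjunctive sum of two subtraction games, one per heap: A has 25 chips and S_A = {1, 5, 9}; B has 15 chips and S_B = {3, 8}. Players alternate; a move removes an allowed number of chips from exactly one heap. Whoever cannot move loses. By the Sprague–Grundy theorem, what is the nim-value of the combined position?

Heap A, S = {1, 5, 9}:
G(0) = 0
G(1) = mex{0} = 1
G(2) = mex{1} = 0
G(3) = mex{0} = 1
G(4) = mex{1} = 0
G(5) = mex{0,0} = 1
G(6) = mex{1,1} = 0
G(7) = mex{0,0} = 1
G(8) = mex{1,1} = 0
G(9) = mex{0,0,0} = 1
G(10) = mex{1,1,1} = 0
G(11) = mex{0,0,0} = 1
G(12) = mex{1,1,1} = 0
G(13) = mex{0,0,0} = 1
G(14) = mex{1,1,1} = 0
G(15) = mex{0,0,0} = 1
G(16) = mex{1,1,1} = 0
G(17) = mex{0,0,0} = 1
G(18) = mex{1,1,1} = 0
G(19) = mex{0,0,0} = 1
G(20) = mex{1,1,1} = 0
G(21) = mex{0,0,0} = 1
G(22) = mex{1,1,1} = 0
G(23) = mex{0,0,0} = 1
G(24) = mex{1,1,1} = 0
G(25) = mex{0,0,0} = 1
G_A(25) = 1.
Heap B, S = {3, 8}:
G(0) = 0
G(1) = mex{} = 0
G(2) = mex{} = 0
G(3) = mex{0} = 1
G(4) = mex{0} = 1
G(5) = mex{0} = 1
G(6) = mex{1} = 0
G(7) = mex{1} = 0
G(8) = mex{1,0} = 2
G(9) = mex{0,0} = 1
G(10) = mex{0,0} = 1
G(11) = mex{2,1} = 0
G(12) = mex{1,1} = 0
G(13) = mex{1,1} = 0
G(14) = mex{0,0} = 1
G(15) = mex{0,0} = 1
G_B(15) = 1.
Combined Grundy value = 1 ⊕ 1 = 0.

0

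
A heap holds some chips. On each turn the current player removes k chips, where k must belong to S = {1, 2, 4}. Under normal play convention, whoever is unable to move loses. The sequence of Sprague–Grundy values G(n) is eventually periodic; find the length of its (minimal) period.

G(0) = 0
G(1) = mex{0} = 1
G(2) = mex{1,0} = 2
G(3) = mex{2,1} = 0
G(4) = mex{0,2,0} = 1
G(5) = mex{1,0,1} = 2
G(6) = mex{2,1,2} = 0
G(7) = mex{0,2,0} = 1
G(8) = mex{1,0,1} = 2
G(9) = mex{2,1,2} = 0
G(10) = mex{0,2,0} = 1
G(11) = mex{1,0,1} = 2
G(12) = mex{2,1,2} = 0
G(13) = mex{0,2,0} = 1
G(14) = mex{1,0,1} = 2
G(n+3) = G(n) holds for n = 0,…,3 (a full window of length max(S) = 4), so the sequence is purely periodic with period 3.

3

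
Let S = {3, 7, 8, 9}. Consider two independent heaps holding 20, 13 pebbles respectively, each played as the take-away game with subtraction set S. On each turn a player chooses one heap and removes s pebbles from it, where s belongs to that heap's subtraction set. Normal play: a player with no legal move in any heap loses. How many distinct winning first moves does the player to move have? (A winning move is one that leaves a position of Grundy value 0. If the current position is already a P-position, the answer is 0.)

All heaps use S = {3, 7, 8, 9}:
G(0) = 0
G(1) = mex{} = 0
G(2) = mex{} = 0
G(3) = mex{0} = 1
G(4) = mex{0} = 1
G(5) = mex{0} = 1
G(6) = mex{1} = 0
G(7) = mex{1,0} = 2
G(8) = mex{1,0,0} = 2
G(9) = mex{0,0,0,0} = 1
G(10) = mex{2,1,0,0} = 3
G(11) = mex{2,1,1,0} = 3
G(12) = mex{1,1,1,1} = 0
G(13) = mex{3,0,1,1} = 2
G(14) = mex{3,2,0,1} = 4
G(15) = mex{0,2,2,0} = 1
G(16) = mex{2,1,2,2} = 0
G(17) = mex{4,3,1,2} = 0
G(18) = mex{1,3,3,1} = 0
G(19) = mex{0,0,3,3} = 1
G(20) = mex{0,2,0,3} = 1
Heap A: G(20) = 1.
Heap B: G(13) = 2.
Combined Grundy value = 1 ⊕ 2 = 3.
A winning move leaves total XOR = 0, i.e. changes one component's Grundy value g to g ⊕ X where X is the current total.
Heap A: need g' = 1⊕3 = 2. Options: 20−3→G=0, 20−7→G=2, 20−8→G=0, 20−9→G=3. Hits: 1.
Heap B: need g' = 2⊕3 = 1. Options: 13−3→G=3, 13−7→G=0, 13−8→G=1, 13−9→G=1. Hits: 2.

3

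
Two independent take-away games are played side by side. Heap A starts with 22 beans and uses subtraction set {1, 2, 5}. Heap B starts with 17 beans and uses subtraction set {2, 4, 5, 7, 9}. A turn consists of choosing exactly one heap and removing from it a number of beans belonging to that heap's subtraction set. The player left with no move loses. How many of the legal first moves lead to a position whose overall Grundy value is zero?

1

Heap A, S = {1, 2, 5}:
n :  0  1  2  3  4  5  6  7  8  9 10 11 12 13 14 15 16 17 18 19 20 21 22
G :  0  1  2  0  1  2  0  1  2  0  1  2  0  1  2  0  1  2  0  1  2  0  1
G_A(22) = 1.
Heap B, S = {2, 4, 5, 7, 9}:
G(0) = 0
G(1) = mex{} = 0
G(2) = mex{0} = 1
G(3) = mex{0} = 1
G(4) = mex{1,0} = 2
G(5) = mex{1,0,0} = 2
G(6) = mex{2,1,0} = 3
G(7) = mex{2,1,1,0} = 3
G(8) = mex{3,2,1,0} = 4
G(9) = mex{3,2,2,1,0} = 4
G(10) = mex{4,3,2,1,0} = 5
G(11) = mex{4,3,3,2,1} = 0
G(12) = mex{5,4,3,2,1} = 0
G(13) = mex{0,4,4,3,2} = 1
G(14) = mex{0,5,4,3,2} = 1
G(15) = mex{1,0,5,4,3} = 2
G(16) = mex{1,0,0,4,3} = 2
G(17) = mex{2,1,0,5,4} = 3
G_B(17) = 3.
Combined Grundy value = 1 ⊕ 3 = 2.
A winning move leaves total XOR = 0, i.e. changes one component's Grundy value g to g ⊕ X where X is the current total.
Heap A: need g' = 1⊕2 = 3. Options: 22−1→G=0, 22−2→G=2, 22−5→G=2. Hits: 0.
Heap B: need g' = 3⊕2 = 1. Options: 17−2→G=2, 17−4→G=1, 17−5→G=0, 17−7→G=5, 17−9→G=4. Hits: 1.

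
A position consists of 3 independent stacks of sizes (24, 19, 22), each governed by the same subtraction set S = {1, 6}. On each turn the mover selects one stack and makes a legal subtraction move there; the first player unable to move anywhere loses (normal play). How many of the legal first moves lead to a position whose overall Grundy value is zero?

All stacks use S = {1, 6}:
n :  0  1  2  3  4  5  6  7  8  9 10 11 12 13 14 15 16 17 18 19 20 21 22 23 24
G :  0  1  0  1  0  1  2  0  1  0  1  0  1  2  0  1  0  1  0  1  2  0  1  0  1
Stack A: G(24) = 1.
Stack B: G(19) = 1.
Stack C: G(22) = 1.
Combined Grundy value = 1 ⊕ 1 ⊕ 1 = 1.
A winning move leaves total XOR = 0, i.e. changes one component's Grundy value g to g ⊕ X where X is the current total.
Stack A: need g' = 1⊕1 = 0. Options: 24−1→G=0, 24−6→G=0. Hits: 2.
Stack B: need g' = 1⊕1 = 0. Options: 19−1→G=0, 19−6→G=2. Hits: 1.
Stack C: need g' = 1⊕1 = 0. Options: 22−1→G=0, 22−6→G=0. Hits: 2.

5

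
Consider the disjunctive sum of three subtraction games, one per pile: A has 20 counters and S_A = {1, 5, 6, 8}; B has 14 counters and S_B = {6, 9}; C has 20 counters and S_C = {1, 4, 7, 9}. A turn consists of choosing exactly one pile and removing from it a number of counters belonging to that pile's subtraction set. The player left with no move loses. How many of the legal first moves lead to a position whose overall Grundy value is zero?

4

Pile A, S = {1, 5, 6, 8}:
G(0) = 0
G(1) = mex{0} = 1
G(2) = mex{1} = 0
G(3) = mex{0} = 1
G(4) = mex{1} = 0
G(5) = mex{0,0} = 1
G(6) = mex{1,1,0} = 2
G(7) = mex{2,0,1} = 3
G(8) = mex{3,1,0,0} = 2
G(9) = mex{2,0,1,1} = 3
G(10) = mex{3,1,0,0} = 2
G(11) = mex{2,2,1,1} = 0
G(12) = mex{0,3,2,0} = 1
G(13) = mex{1,2,3,1} = 0
G(14) = mex{0,3,2,2} = 1
G(15) = mex{1,2,3,3} = 0
G(16) = mex{0,0,2,2} = 1
G(17) = mex{1,1,0,3} = 2
G(18) = mex{2,0,1,2} = 3
G(19) = mex{3,1,0,0} = 2
G(20) = mex{2,0,1,1} = 3
G_A(20) = 3.
Pile B, S = {6, 9}:
G(0) = 0
G(1) = mex{} = 0
G(2) = mex{} = 0
G(3) = mex{} = 0
G(4) = mex{} = 0
G(5) = mex{} = 0
G(6) = mex{0} = 1
G(7) = mex{0} = 1
G(8) = mex{0} = 1
G(9) = mex{0,0} = 1
G(10) = mex{0,0} = 1
G(11) = mex{0,0} = 1
G(12) = mex{1,0} = 2
G(13) = mex{1,0} = 2
G(14) = mex{1,0} = 2
G_B(14) = 2.
Pile C, S = {1, 4, 7, 9}:
G(0) = 0
G(1) = mex{0} = 1
G(2) = mex{1} = 0
G(3) = mex{0} = 1
G(4) = mex{1,0} = 2
G(5) = mex{2,1} = 0
G(6) = mex{0,0} = 1
G(7) = mex{1,1,0} = 2
G(8) = mex{2,2,1} = 0
G(9) = mex{0,0,0,0} = 1
G(10) = mex{1,1,1,1} = 0
G(11) = mex{0,2,2,0} = 1
G(12) = mex{1,0,0,1} = 2
G(13) = mex{2,1,1,2} = 0
G(14) = mex{0,0,2,0} = 1
G(15) = mex{1,1,0,1} = 2
G(16) = mex{2,2,1,2} = 0
G(17) = mex{0,0,0,0} = 1
G(18) = mex{1,1,1,1} = 0
G(19) = mex{0,2,2,0} = 1
G(20) = mex{1,0,0,1} = 2
G_C(20) = 2.
Combined Grundy value = 3 ⊕ 2 ⊕ 2 = 3.
A winning move leaves total XOR = 0, i.e. changes one component's Grundy value g to g ⊕ X where X is the current total.
Pile A: need g' = 3⊕3 = 0. Options: 20−1→G=2, 20−5→G=0, 20−6→G=1, 20−8→G=1. Hits: 1.
Pile B: need g' = 2⊕3 = 1. Options: 14−6→G=1, 14−9→G=0. Hits: 1.
Pile C: need g' = 2⊕3 = 1. Options: 20−1→G=1, 20−4→G=0, 20−7→G=0, 20−9→G=1. Hits: 2.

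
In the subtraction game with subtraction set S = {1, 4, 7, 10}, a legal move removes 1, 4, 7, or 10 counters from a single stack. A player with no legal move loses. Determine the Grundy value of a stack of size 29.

2

G(0) = 0
G(1) = mex{0} = 1
G(2) = mex{1} = 0
G(3) = mex{0} = 1
G(4) = mex{1,0} = 2
G(5) = mex{2,1} = 0
G(6) = mex{0,0} = 1
G(7) = mex{1,1,0} = 2
G(8) = mex{2,2,1} = 0
G(9) = mex{0,0,0} = 1
G(10) = mex{1,1,1,0} = 2
G(11) = mex{2,2,2,1} = 0
G(12) = mex{0,0,0,0} = 1
G(13) = mex{1,1,1,1} = 0
G(14) = mex{0,2,2,2} = 1
G(15) = mex{1,0,0,0} = 2
G(16) = mex{2,1,1,1} = 0
G(17) = mex{0,0,2,2} = 1
G(18) = mex{1,1,0,0} = 2
G(19) = mex{2,2,1,1} = 0
G(20) = mex{0,0,0,2} = 1
G(21) = mex{1,1,1,0} = 2
G(22) = mex{2,2,2,1} = 0
G(23) = mex{0,0,0,0} = 1
G(24) = mex{1,1,1,1} = 0
G(25) = mex{0,2,2,2} = 1
G(26) = mex{1,0,0,0} = 2
G(27) = mex{2,1,1,1} = 0
G(28) = mex{0,0,2,2} = 1
G(29) = mex{1,1,0,0} = 2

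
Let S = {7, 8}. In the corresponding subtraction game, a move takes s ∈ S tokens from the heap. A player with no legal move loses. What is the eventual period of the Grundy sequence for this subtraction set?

15

G(0) = 0
G(1) = mex{} = 0
G(2) = mex{} = 0
G(3) = mex{} = 0
G(4) = mex{} = 0
G(5) = mex{} = 0
G(6) = mex{} = 0
G(7) = mex{0} = 1
G(8) = mex{0,0} = 1
G(9) = mex{0,0} = 1
G(10) = mex{0,0} = 1
G(11) = mex{0,0} = 1
G(12) = mex{0,0} = 1
G(13) = mex{0,0} = 1
G(14) = mex{1,0} = 2
G(15) = mex{1,1} = 0
G(16) = mex{1,1} = 0
G(17) = mex{1,1} = 0
G(18) = mex{1,1} = 0
G(19) = mex{1,1} = 0
G(20) = mex{1,1} = 0
G(21) = mex{2,1} = 0
G(22) = mex{0,2} = 1
G(23) = mex{0,0} = 1
G(24) = mex{0,0} = 1
G(25) = mex{0,0} = 1
G(26) = mex{0,0} = 1
G(27) = mex{0,0} = 1
G(28) = mex{0,0} = 1
G(29) = mex{1,0} = 2
G(30) = mex{1,1} = 0
G(31) = mex{1,1} = 0
G(n+15) = G(n) holds for n = 0,…,7 (a full window of length max(S) = 8), so the sequence is purely periodic with period 15.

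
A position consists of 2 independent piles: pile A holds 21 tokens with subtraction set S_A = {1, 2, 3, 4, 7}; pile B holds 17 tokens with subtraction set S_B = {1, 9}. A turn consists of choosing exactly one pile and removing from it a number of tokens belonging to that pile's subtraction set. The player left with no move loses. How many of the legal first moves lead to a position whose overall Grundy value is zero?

0

Pile A, S = {1, 2, 3, 4, 7}:
G(0) = 0
G(1) = mex{0} = 1
G(2) = mex{1,0} = 2
G(3) = mex{2,1,0} = 3
G(4) = mex{3,2,1,0} = 4
G(5) = mex{4,3,2,1} = 0
G(6) = mex{0,4,3,2} = 1
G(7) = mex{1,0,4,3,0} = 2
G(8) = mex{2,1,0,4,1} = 3
G(9) = mex{3,2,1,0,2} = 4
G(10) = mex{4,3,2,1,3} = 0
G(11) = mex{0,4,3,2,4} = 1
G(12) = mex{1,0,4,3,0} = 2
G(13) = mex{2,1,0,4,1} = 3
G(14) = mex{3,2,1,0,2} = 4
G(15) = mex{4,3,2,1,3} = 0
G(16) = mex{0,4,3,2,4} = 1
G(17) = mex{1,0,4,3,0} = 2
G(18) = mex{2,1,0,4,1} = 3
G(19) = mex{3,2,1,0,2} = 4
G(20) = mex{4,3,2,1,3} = 0
G(21) = mex{0,4,3,2,4} = 1
G_A(21) = 1.
Pile B, S = {1, 9}:
n :  0  1  2  3  4  5  6  7  8  9 10 11 12 13 14 15 16 17
G :  0  1  0  1  0  1  0  1  0  1  0  1  0  1  0  1  0  1
G_B(17) = 1.
Combined Grundy value = 1 ⊕ 1 = 0.
A winning move leaves total XOR = 0, i.e. changes one component's Grundy value g to g ⊕ X where X is the current total.
Pile A: target g' = 1⊕0 = 1, but every legal move changes the Grundy value (mex property), so 0 moves.
Pile B: target g' = 1⊕0 = 1, but every legal move changes the Grundy value (mex property), so 0 moves.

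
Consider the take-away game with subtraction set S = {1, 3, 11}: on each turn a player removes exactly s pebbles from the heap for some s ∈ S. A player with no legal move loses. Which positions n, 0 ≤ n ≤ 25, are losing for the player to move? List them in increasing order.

0, 2, 4, 6, 8, 10, 12, 14, 16, 18, 20, 22, 24

n :  0  1  2  3  4  5  6  7  8  9 10 11 12 13 14 15 16 17 18 19 20 21 22 23 24 25
G :  0  1  0  1  0  1  0  1  0  1  0  1  0  1  0  1  0  1  0  1  0  1  0  1  0  1
P-positions are exactly the n with G(n) = 0.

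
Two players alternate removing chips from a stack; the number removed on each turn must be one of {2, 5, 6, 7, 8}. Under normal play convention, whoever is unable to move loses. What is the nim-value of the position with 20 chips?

3

G(0) = 0
G(1) = mex{} = 0
G(2) = mex{0} = 1
G(3) = mex{0} = 1
G(4) = mex{1} = 0
G(5) = mex{1,0} = 2
G(6) = mex{0,0,0} = 1
G(7) = mex{2,1,0,0} = 3
G(8) = mex{1,1,1,0,0} = 2
G(9) = mex{3,0,1,1,0} = 2
G(10) = mex{2,2,0,1,1} = 3
G(11) = mex{2,1,2,0,1} = 3
G(12) = mex{3,3,1,2,0} = 4
G(13) = mex{3,2,3,1,2} = 0
G(14) = mex{4,2,2,3,1} = 0
G(15) = mex{0,3,2,2,3} = 1
G(16) = mex{0,3,3,2,2} = 1
G(17) = mex{1,4,3,3,2} = 0
G(18) = mex{1,0,4,3,3} = 2
G(19) = mex{0,0,0,4,3} = 1
G(20) = mex{2,1,0,0,4} = 3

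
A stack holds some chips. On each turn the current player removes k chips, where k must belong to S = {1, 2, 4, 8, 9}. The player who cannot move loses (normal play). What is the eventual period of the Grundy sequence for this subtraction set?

n :  0  1  2  3  4  5  6  7  8  9 10 11 12 13 14 15 16 17 18 19 20 21 22 23 24 25 26 27
G :  0  1  2  0  1  2  0  1  2  3  4  5  3  0  1  2  0  1  2  0  1  2  3  4  5  3  0  1
G(n+13) = G(n) holds for n = 0,…,8 (a full window of length max(S) = 9), so the sequence is purely periodic with period 13.

13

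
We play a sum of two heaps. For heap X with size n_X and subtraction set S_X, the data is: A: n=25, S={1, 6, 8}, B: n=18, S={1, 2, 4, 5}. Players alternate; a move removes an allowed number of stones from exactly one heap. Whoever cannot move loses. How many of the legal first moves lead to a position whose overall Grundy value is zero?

0

Heap A, S = {1, 6, 8}:
G(0) = 0
G(1) = mex{0} = 1
G(2) = mex{1} = 0
G(3) = mex{0} = 1
G(4) = mex{1} = 0
G(5) = mex{0} = 1
G(6) = mex{1,0} = 2
G(7) = mex{2,1} = 0
G(8) = mex{0,0,0} = 1
G(9) = mex{1,1,1} = 0
G(10) = mex{0,0,0} = 1
G(11) = mex{1,1,1} = 0
G(12) = mex{0,2,0} = 1
G(13) = mex{1,0,1} = 2
G(14) = mex{2,1,2} = 0
G(15) = mex{0,0,0} = 1
G(16) = mex{1,1,1} = 0
G(17) = mex{0,0,0} = 1
G(18) = mex{1,1,1} = 0
G(19) = mex{0,2,0} = 1
G(20) = mex{1,0,1} = 2
G(21) = mex{2,1,2} = 0
G(22) = mex{0,0,0} = 1
G(23) = mex{1,1,1} = 0
G(24) = mex{0,0,0} = 1
G(25) = mex{1,1,1} = 0
G_A(25) = 0.
Heap B, S = {1, 2, 4, 5}:
G(0) = 0
G(1) = mex{0} = 1
G(2) = mex{1,0} = 2
G(3) = mex{2,1} = 0
G(4) = mex{0,2,0} = 1
G(5) = mex{1,0,1,0} = 2
G(6) = mex{2,1,2,1} = 0
G(7) = mex{0,2,0,2} = 1
G(8) = mex{1,0,1,0} = 2
G(9) = mex{2,1,2,1} = 0
G(10) = mex{0,2,0,2} = 1
G(11) = mex{1,0,1,0} = 2
G(12) = mex{2,1,2,1} = 0
G(13) = mex{0,2,0,2} = 1
G(14) = mex{1,0,1,0} = 2
G(15) = mex{2,1,2,1} = 0
G(16) = mex{0,2,0,2} = 1
G(17) = mex{1,0,1,0} = 2
G(18) = mex{2,1,2,1} = 0
G_B(18) = 0.
Combined Grundy value = 0 ⊕ 0 = 0.
A winning move leaves total XOR = 0, i.e. changes one component's Grundy value g to g ⊕ X where X is the current total.
Heap A: target g' = 0⊕0 = 0, but every legal move changes the Grundy value (mex property), so 0 moves.
Heap B: target g' = 0⊕0 = 0, but every legal move changes the Grundy value (mex property), so 0 moves.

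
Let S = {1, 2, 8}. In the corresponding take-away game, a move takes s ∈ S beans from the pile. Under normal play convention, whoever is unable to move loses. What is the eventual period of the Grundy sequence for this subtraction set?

3

n :  0  1  2  3  4  5  6  7  8  9 10 11 12 13 14
G :  0  1  2  0  1  2  0  1  2  0  1  2  0  1  2
G(n+3) = G(n) holds for n = 0,…,7 (a full window of length max(S) = 8), so the sequence is purely periodic with period 3.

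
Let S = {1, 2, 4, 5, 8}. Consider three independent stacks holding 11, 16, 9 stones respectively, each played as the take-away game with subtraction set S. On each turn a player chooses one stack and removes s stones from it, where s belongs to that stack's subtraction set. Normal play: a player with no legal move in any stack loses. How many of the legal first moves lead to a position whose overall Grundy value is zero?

5

All stacks use S = {1, 2, 4, 5, 8}:
G(0) = 0
G(1) = mex{0} = 1
G(2) = mex{1,0} = 2
G(3) = mex{2,1} = 0
G(4) = mex{0,2,0} = 1
G(5) = mex{1,0,1,0} = 2
G(6) = mex{2,1,2,1} = 0
G(7) = mex{0,2,0,2} = 1
G(8) = mex{1,0,1,0,0} = 2
G(9) = mex{2,1,2,1,1} = 0
G(10) = mex{0,2,0,2,2} = 1
G(11) = mex{1,0,1,0,0} = 2
G(12) = mex{2,1,2,1,1} = 0
G(13) = mex{0,2,0,2,2} = 1
G(14) = mex{1,0,1,0,0} = 2
G(15) = mex{2,1,2,1,1} = 0
G(16) = mex{0,2,0,2,2} = 1
Stack A: G(11) = 2.
Stack B: G(16) = 1.
Stack C: G(9) = 0.
Combined Grundy value = 2 ⊕ 1 ⊕ 0 = 3.
A winning move leaves total XOR = 0, i.e. changes one component's Grundy value g to g ⊕ X where X is the current total.
Stack A: need g' = 2⊕3 = 1. Options: 11−1→G=1, 11−2→G=0, 11−4→G=1, 11−5→G=0, 11−8→G=0. Hits: 2.
Stack B: need g' = 1⊕3 = 2. Options: 16−1→G=0, 16−2→G=2, 16−4→G=0, 16−5→G=2, 16−8→G=2. Hits: 3.
Stack C: need g' = 0⊕3 = 3. Options: 9−1→G=2, 9−2→G=1, 9−4→G=2, 9−5→G=1, 9−8→G=1. Hits: 0.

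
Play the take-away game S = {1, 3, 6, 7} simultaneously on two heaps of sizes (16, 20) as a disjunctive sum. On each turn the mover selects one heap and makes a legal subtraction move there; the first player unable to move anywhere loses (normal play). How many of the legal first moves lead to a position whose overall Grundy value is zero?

2

All heaps use S = {1, 3, 6, 7}:
G(0) = 0
G(1) = mex{0} = 1
G(2) = mex{1} = 0
G(3) = mex{0,0} = 1
G(4) = mex{1,1} = 0
G(5) = mex{0,0} = 1
G(6) = mex{1,1,0} = 2
G(7) = mex{2,0,1,0} = 3
G(8) = mex{3,1,0,1} = 2
G(9) = mex{2,2,1,0} = 3
G(10) = mex{3,3,0,1} = 2
G(11) = mex{2,2,1,0} = 3
G(12) = mex{3,3,2,1} = 0
G(13) = mex{0,2,3,2} = 1
G(14) = mex{1,3,2,3} = 0
G(15) = mex{0,0,3,2} = 1
G(16) = mex{1,1,2,3} = 0
G(17) = mex{0,0,3,2} = 1
G(18) = mex{1,1,0,3} = 2
G(19) = mex{2,0,1,0} = 3
G(20) = mex{3,1,0,1} = 2
Heap A: G(16) = 0.
Heap B: G(20) = 2.
Combined Grundy value = 0 ⊕ 2 = 2.
A winning move leaves total XOR = 0, i.e. changes one component's Grundy value g to g ⊕ X where X is the current total.
Heap A: need g' = 0⊕2 = 2. Options: 16−1→G=1, 16−3→G=1, 16−6→G=2, 16−7→G=3. Hits: 1.
Heap B: need g' = 2⊕2 = 0. Options: 20−1→G=3, 20−3→G=1, 20−6→G=0, 20−7→G=1. Hits: 1.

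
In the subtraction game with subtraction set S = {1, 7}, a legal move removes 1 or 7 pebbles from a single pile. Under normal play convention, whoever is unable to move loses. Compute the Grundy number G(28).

n :  0  1  2  3  4  5  6  7  8  9 10 11 12 13 14 15 16 17 18 19 20 21 22 23 24 25 26 27 28
G :  0  1  0  1  0  1  0  1  0  1  0  1  0  1  0  1  0  1  0  1  0  1  0  1  0  1  0  1  0

0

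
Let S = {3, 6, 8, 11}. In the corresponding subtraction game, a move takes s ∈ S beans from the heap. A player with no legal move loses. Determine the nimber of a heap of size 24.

G(0) = 0
G(1) = mex{} = 0
G(2) = mex{} = 0
G(3) = mex{0} = 1
G(4) = mex{0} = 1
G(5) = mex{0} = 1
G(6) = mex{1,0} = 2
G(7) = mex{1,0} = 2
G(8) = mex{1,0,0} = 2
G(9) = mex{2,1,0} = 3
G(10) = mex{2,1,0} = 3
G(11) = mex{2,1,1,0} = 3
G(12) = mex{3,2,1,0} = 4
G(13) = mex{3,2,1,0} = 4
G(14) = mex{3,2,2,1} = 0
G(15) = mex{4,3,2,1} = 0
G(16) = mex{4,3,2,1} = 0
G(17) = mex{0,3,3,2} = 1
G(18) = mex{0,4,3,2} = 1
G(19) = mex{0,4,3,2} = 1
G(20) = mex{1,0,4,3} = 2
G(21) = mex{1,0,4,3} = 2
G(22) = mex{1,0,0,3} = 2
G(23) = mex{2,1,0,4} = 3
G(24) = mex{2,1,0,4} = 3

3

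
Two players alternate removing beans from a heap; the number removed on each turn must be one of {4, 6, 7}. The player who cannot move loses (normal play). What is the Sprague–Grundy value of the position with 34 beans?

0

n :  0  1  2  3  4  5  6  7  8  9 10 11 12 13 14 15 16 17 18 19 20 21 22 23 24 25 26 27 28 29 30 31 32 33 34
G :  0  0  0  0  1  1  1  1  2  2  2  0  0  0  0  1  1  1  1  2  2  2  0  0  0  0  1  1  1  1  2  2  2  0  0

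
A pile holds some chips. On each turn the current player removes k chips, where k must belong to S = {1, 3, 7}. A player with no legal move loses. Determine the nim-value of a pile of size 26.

0

G(0) = 0
G(1) = mex{0} = 1
G(2) = mex{1} = 0
G(3) = mex{0,0} = 1
G(4) = mex{1,1} = 0
G(5) = mex{0,0} = 1
G(6) = mex{1,1} = 0
G(7) = mex{0,0,0} = 1
G(8) = mex{1,1,1} = 0
G(9) = mex{0,0,0} = 1
G(10) = mex{1,1,1} = 0
G(11) = mex{0,0,0} = 1
G(12) = mex{1,1,1} = 0
G(13) = mex{0,0,0} = 1
G(14) = mex{1,1,1} = 0
G(15) = mex{0,0,0} = 1
G(16) = mex{1,1,1} = 0
G(17) = mex{0,0,0} = 1
G(18) = mex{1,1,1} = 0
G(19) = mex{0,0,0} = 1
G(20) = mex{1,1,1} = 0
G(21) = mex{0,0,0} = 1
G(22) = mex{1,1,1} = 0
G(23) = mex{0,0,0} = 1
G(24) = mex{1,1,1} = 0
G(25) = mex{0,0,0} = 1
G(26) = mex{1,1,1} = 0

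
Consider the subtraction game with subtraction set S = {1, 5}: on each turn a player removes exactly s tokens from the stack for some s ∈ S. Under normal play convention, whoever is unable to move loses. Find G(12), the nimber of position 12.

G(0) = 0
G(1) = mex{0} = 1
G(2) = mex{1} = 0
G(3) = mex{0} = 1
G(4) = mex{1} = 0
G(5) = mex{0,0} = 1
G(6) = mex{1,1} = 0
G(7) = mex{0,0} = 1
G(8) = mex{1,1} = 0
G(9) = mex{0,0} = 1
G(10) = mex{1,1} = 0
G(11) = mex{0,0} = 1
G(12) = mex{1,1} = 0

0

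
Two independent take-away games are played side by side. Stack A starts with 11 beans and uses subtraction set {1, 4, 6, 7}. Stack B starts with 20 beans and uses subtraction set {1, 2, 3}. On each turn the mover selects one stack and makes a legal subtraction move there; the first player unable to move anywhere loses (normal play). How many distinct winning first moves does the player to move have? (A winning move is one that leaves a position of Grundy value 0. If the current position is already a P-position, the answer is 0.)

Stack A, S = {1, 4, 6, 7}:
n :  0  1  2  3  4  5  6  7  8  9 10 11
G :  0  1  0  1  2  0  1  2  3  2  0  1
G_A(11) = 1.
Stack B, S = {1, 2, 3}:
n :  0  1  2  3  4  5  6  7  8  9 10 11 12 13 14 15 16 17 18 19 20
G :  0  1  2  3  0  1  2  3  0  1  2  3  0  1  2  3  0  1  2  3  0
G_B(20) = 0.
Combined Grundy value = 1 ⊕ 0 = 1.
A winning move leaves total XOR = 0, i.e. changes one component's Grundy value g to g ⊕ X where X is the current total.
Stack A: need g' = 1⊕1 = 0. Options: 11−1→G=0, 11−4→G=2, 11−6→G=0, 11−7→G=2. Hits: 2.
Stack B: need g' = 0⊕1 = 1. Options: 20−1→G=3, 20−2→G=2, 20−3→G=1. Hits: 1.

3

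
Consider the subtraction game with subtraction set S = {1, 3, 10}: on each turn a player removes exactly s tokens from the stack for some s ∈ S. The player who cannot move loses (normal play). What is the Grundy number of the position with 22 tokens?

1

G(0) = 0
G(1) = mex{0} = 1
G(2) = mex{1} = 0
G(3) = mex{0,0} = 1
G(4) = mex{1,1} = 0
G(5) = mex{0,0} = 1
G(6) = mex{1,1} = 0
G(7) = mex{0,0} = 1
G(8) = mex{1,1} = 0
G(9) = mex{0,0} = 1
G(10) = mex{1,1,0} = 2
G(11) = mex{2,0,1} = 3
G(12) = mex{3,1,0} = 2
G(13) = mex{2,2,1} = 0
G(14) = mex{0,3,0} = 1
G(15) = mex{1,2,1} = 0
G(16) = mex{0,0,0} = 1
G(17) = mex{1,1,1} = 0
G(18) = mex{0,0,0} = 1
G(19) = mex{1,1,1} = 0
G(20) = mex{0,0,2} = 1
G(21) = mex{1,1,3} = 0
G(22) = mex{0,0,2} = 1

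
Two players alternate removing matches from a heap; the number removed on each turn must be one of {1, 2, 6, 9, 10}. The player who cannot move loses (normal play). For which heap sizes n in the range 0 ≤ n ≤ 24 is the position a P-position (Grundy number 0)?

0, 3, 7, 11, 14, 18, 22

n :  0  1  2  3  4  5  6  7  8  9 10 11 12 13 14 15 16 17 18 19 20 21 22 23 24
G :  0  1  2  0  1  2  3  0  1  2  3  0  1  2  0  1  2  3  0  1  2  3  0  1  2
P-positions are exactly the n with G(n) = 0.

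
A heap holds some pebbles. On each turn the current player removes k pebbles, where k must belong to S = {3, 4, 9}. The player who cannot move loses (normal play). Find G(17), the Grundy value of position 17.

G(0) = 0
G(1) = mex{} = 0
G(2) = mex{} = 0
G(3) = mex{0} = 1
G(4) = mex{0,0} = 1
G(5) = mex{0,0} = 1
G(6) = mex{1,0} = 2
G(7) = mex{1,1} = 0
G(8) = mex{1,1} = 0
G(9) = mex{2,1,0} = 3
G(10) = mex{0,2,0} = 1
G(11) = mex{0,0,0} = 1
G(12) = mex{3,0,1} = 2
G(13) = mex{1,3,1} = 0
G(14) = mex{1,1,1} = 0
G(15) = mex{2,1,2} = 0
G(16) = mex{0,2,0} = 1
G(17) = mex{0,0,0} = 1

1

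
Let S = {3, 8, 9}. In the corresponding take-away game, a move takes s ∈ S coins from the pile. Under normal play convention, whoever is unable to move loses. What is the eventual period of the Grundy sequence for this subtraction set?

17

G(0) = 0
G(1) = mex{} = 0
G(2) = mex{} = 0
G(3) = mex{0} = 1
G(4) = mex{0} = 1
G(5) = mex{0} = 1
G(6) = mex{1} = 0
G(7) = mex{1} = 0
G(8) = mex{1,0} = 2
G(9) = mex{0,0,0} = 1
G(10) = mex{0,0,0} = 1
G(11) = mex{2,1,0} = 3
G(12) = mex{1,1,1} = 0
G(13) = mex{1,1,1} = 0
G(14) = mex{3,0,1} = 2
G(15) = mex{0,0,0} = 1
G(16) = mex{0,2,0} = 1
G(17) = mex{2,1,2} = 0
G(18) = mex{1,1,1} = 0
G(19) = mex{1,3,1} = 0
G(20) = mex{0,0,3} = 1
G(21) = mex{0,0,0} = 1
G(22) = mex{0,2,0} = 1
G(23) = mex{1,1,2} = 0
G(24) = mex{1,1,1} = 0
G(25) = mex{1,0,1} = 2
G(26) = mex{0,0,0} = 1
G(27) = mex{0,0,0} = 1
G(28) = mex{2,1,0} = 3
G(29) = mex{1,1,1} = 0
G(30) = mex{1,1,1} = 0
G(31) = mex{3,0,1} = 2
G(32) = mex{0,0,0} = 1
G(33) = mex{0,2,0} = 1
G(34) = mex{2,1,2} = 0
G(35) = mex{1,1,1} = 0
G(n+17) = G(n) holds for n = 0,…,8 (a full window of length max(S) = 9), so the sequence is purely periodic with period 17.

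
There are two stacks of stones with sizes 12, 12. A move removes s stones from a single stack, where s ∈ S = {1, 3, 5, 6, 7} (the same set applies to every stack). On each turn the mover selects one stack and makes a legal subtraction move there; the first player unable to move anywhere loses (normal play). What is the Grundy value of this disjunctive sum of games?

0

All stacks use S = {1, 3, 5, 6, 7}:
G(0) = 0
G(1) = mex{0} = 1
G(2) = mex{1} = 0
G(3) = mex{0,0} = 1
G(4) = mex{1,1} = 0
G(5) = mex{0,0,0} = 1
G(6) = mex{1,1,1,0} = 2
G(7) = mex{2,0,0,1,0} = 3
G(8) = mex{3,1,1,0,1} = 2
G(9) = mex{2,2,0,1,0} = 3
G(10) = mex{3,3,1,0,1} = 2
G(11) = mex{2,2,2,1,0} = 3
G(12) = mex{3,3,3,2,1} = 0
Stack A: G(12) = 0.
Stack B: G(12) = 0.
Combined Grundy value = 0 ⊕ 0 = 0.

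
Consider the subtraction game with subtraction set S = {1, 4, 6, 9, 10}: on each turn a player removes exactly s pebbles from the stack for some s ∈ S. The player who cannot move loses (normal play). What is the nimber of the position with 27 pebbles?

2

n :  0  1  2  3  4  5  6  7  8  9 10 11 12 13 14 15 16 17 18 19 20 21 22 23 24 25 26 27
G :  0  1  0  1  2  0  1  0  1  2  3  2  3  4  5  3  2  3  0  1  0  1  5  0  1  0  1  2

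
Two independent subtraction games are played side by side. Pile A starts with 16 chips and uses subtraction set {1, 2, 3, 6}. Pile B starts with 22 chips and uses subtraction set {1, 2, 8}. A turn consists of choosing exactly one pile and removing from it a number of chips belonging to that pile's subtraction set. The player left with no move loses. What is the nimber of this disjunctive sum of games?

1

Pile A, S = {1, 2, 3, 6}:
G(0) = 0
G(1) = mex{0} = 1
G(2) = mex{1,0} = 2
G(3) = mex{2,1,0} = 3
G(4) = mex{3,2,1} = 0
G(5) = mex{0,3,2} = 1
G(6) = mex{1,0,3,0} = 2
G(7) = mex{2,1,0,1} = 3
G(8) = mex{3,2,1,2} = 0
G(9) = mex{0,3,2,3} = 1
G(10) = mex{1,0,3,0} = 2
G(11) = mex{2,1,0,1} = 3
G(12) = mex{3,2,1,2} = 0
G(13) = mex{0,3,2,3} = 1
G(14) = mex{1,0,3,0} = 2
G(15) = mex{2,1,0,1} = 3
G(16) = mex{3,2,1,2} = 0
G_A(16) = 0.
Pile B, S = {1, 2, 8}:
n :  0  1  2  3  4  5  6  7  8  9 10 11 12 13 14 15 16 17 18 19 20 21 22
G :  0  1  2  0  1  2  0  1  2  0  1  2  0  1  2  0  1  2  0  1  2  0  1
G_B(22) = 1.
Combined Grundy value = 0 ⊕ 1 = 1.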